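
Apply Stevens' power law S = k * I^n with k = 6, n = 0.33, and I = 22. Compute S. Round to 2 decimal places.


S = 6 * 22^0.33
22^0.33 = 2.7733
S = 6 * 2.7733
= 16.64


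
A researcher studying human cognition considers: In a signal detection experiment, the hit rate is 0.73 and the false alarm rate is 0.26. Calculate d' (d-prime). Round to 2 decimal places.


d' = z(HR) - z(FAR)
z(0.73) = 0.6128
z(0.26) = -0.6433
d' = 0.6128 - -0.6433
= 1.26


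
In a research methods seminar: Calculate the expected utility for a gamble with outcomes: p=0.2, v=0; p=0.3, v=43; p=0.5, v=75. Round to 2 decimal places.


EU = sum(p_i * v_i)
0.2 * 0 = 0.0
0.3 * 43 = 12.9
0.5 * 75 = 37.5
EU = 0.0 + 12.9 + 37.5
= 50.40


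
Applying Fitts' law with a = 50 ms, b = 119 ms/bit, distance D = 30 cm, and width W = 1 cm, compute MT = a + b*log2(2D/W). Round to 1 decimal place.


MT = 50 + 119 * log2(2*30/1)
2D/W = 60.0
log2(60.0) = 5.9069
MT = 50 + 119 * 5.9069
= 752.9 ms


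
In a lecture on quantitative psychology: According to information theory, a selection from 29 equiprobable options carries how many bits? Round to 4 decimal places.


H = log2(n)
H = log2(29)
= 4.8580


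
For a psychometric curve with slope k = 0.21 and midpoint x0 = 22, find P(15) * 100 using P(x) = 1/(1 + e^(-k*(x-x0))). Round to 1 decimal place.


P(x) = 1/(1 + e^(-0.21*(15 - 22)))
Exponent = -0.21 * -7 = 1.47
e^(1.47) = 4.349235
P = 1/(1 + 4.349235) = 0.186943
Percentage = 18.7


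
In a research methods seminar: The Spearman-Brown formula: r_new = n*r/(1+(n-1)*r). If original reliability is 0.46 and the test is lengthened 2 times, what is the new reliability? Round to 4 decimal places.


r_new = n*r / (1 + (n-1)*r)
Numerator = 2 * 0.46 = 0.92
Denominator = 1 + 1 * 0.46 = 1.46
r_new = 0.92 / 1.46
= 0.6301


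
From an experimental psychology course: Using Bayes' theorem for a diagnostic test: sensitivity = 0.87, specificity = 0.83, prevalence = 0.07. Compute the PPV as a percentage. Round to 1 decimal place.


PPV = (sens * prev) / (sens * prev + (1-spec) * (1-prev))
Numerator = 0.87 * 0.07 = 0.0609
P(positive and no disease) = (1 - spec) * (1 - prev) = (1 - 0.83) * (1 - 0.07) = 0.1581
Denominator = 0.0609 + 0.1581 = 0.219
PPV = 0.0609 / 0.219 = 0.278082
As percentage = 27.8


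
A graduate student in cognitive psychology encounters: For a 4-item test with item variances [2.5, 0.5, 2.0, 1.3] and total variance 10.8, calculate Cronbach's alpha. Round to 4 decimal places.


alpha = (k/(k-1)) * (1 - sum(s_i^2)/s_total^2)
sum(item variances) = 6.3
k/(k-1) = 4/3 = 1.333333
1 - 6.3/10.8 = 1 - 0.583333 = 0.416667
alpha = 1.333333 * 0.416667
= 0.5556


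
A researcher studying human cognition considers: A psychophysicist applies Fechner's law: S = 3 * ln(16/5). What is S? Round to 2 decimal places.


S = 3 * ln(16/5)
I/I0 = 3.2
ln(3.2) = 1.1632
S = 3 * 1.1632
= 3.49


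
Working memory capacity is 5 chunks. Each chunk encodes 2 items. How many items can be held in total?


Total items = chunks * items_per_chunk
= 5 * 2
= 10


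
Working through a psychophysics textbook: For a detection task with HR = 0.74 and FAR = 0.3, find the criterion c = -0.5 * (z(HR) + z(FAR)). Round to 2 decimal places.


c = -0.5 * (z(HR) + z(FAR))
z(0.74) = 0.6433
z(0.3) = -0.5244
c = -0.5 * (0.6433 + -0.5244)
= -0.5 * 0.1189
= -0.06


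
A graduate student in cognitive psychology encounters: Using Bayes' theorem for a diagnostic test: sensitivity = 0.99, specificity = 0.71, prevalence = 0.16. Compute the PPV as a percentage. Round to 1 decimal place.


PPV = (sens * prev) / (sens * prev + (1-spec) * (1-prev))
Numerator = 0.99 * 0.16 = 0.1584
P(positive and no disease) = (1 - spec) * (1 - prev) = (1 - 0.71) * (1 - 0.16) = 0.2436
Denominator = 0.1584 + 0.2436 = 0.402
PPV = 0.1584 / 0.402 = 0.39403
As percentage = 39.4


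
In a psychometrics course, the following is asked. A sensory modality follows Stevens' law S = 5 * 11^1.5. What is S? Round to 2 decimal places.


S = 5 * 11^1.5
11^1.5 = 36.4829
S = 5 * 36.4829
= 182.41


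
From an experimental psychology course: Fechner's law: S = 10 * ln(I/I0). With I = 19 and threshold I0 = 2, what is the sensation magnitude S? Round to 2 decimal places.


S = 10 * ln(19/2)
I/I0 = 9.5
ln(9.5) = 2.2513
S = 10 * 2.2513
= 22.51


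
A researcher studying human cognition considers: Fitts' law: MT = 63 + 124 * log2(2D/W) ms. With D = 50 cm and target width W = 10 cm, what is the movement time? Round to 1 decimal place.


MT = 63 + 124 * log2(2*50/10)
2D/W = 10.0
log2(10.0) = 3.3219
MT = 63 + 124 * 3.3219
= 474.9 ms


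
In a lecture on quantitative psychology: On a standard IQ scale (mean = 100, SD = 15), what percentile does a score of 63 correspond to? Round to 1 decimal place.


z = (IQ - mean) / SD
z = (63 - 100) / 15 = -2.4667
Percentile = Phi(-2.4667) * 100
Phi(-2.4667) = 0.006818
= 0.7


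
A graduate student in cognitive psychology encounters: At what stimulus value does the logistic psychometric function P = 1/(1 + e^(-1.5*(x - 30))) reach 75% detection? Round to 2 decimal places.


At P = 0.75: 0.75 = 1/(1 + e^(-k*(x-x0)))
Solving: e^(-k*(x-x0)) = 1/3
x = x0 + ln(3)/k
ln(3) = 1.0986
x = 30 + 1.0986/1.5
= 30 + 0.7324
= 30.73


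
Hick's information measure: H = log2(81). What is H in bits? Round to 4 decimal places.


H = log2(n)
H = log2(81)
= 6.3399


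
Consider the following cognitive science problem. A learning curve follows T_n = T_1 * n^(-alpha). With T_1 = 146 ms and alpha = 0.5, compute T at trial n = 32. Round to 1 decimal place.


T_n = 146 * 32^(-0.5)
32^(-0.5) = 0.176777
T_n = 146 * 0.176777
= 25.8 ms


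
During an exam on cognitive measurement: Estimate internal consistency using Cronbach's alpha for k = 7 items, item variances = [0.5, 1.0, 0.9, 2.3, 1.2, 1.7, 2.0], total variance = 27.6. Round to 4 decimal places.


alpha = (k/(k-1)) * (1 - sum(s_i^2)/s_total^2)
sum(item variances) = 9.6
k/(k-1) = 7/6 = 1.166667
1 - 9.6/27.6 = 1 - 0.347826 = 0.652174
alpha = 1.166667 * 0.652174
= 0.7609


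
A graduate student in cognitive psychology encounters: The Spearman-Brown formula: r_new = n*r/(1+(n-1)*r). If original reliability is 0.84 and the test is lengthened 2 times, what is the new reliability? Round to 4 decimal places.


r_new = n*r / (1 + (n-1)*r)
Numerator = 2 * 0.84 = 1.68
Denominator = 1 + 1 * 0.84 = 1.84
r_new = 1.68 / 1.84
= 0.9130


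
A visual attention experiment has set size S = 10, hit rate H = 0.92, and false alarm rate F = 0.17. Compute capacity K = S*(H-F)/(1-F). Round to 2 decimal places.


K = S * (H - F) / (1 - F)
H - F = 0.75
1 - F = 0.83
K = 10 * 0.75 / 0.83
= 9.04


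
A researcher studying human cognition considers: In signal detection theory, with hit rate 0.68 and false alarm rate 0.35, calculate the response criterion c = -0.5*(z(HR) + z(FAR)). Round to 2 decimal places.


c = -0.5 * (z(HR) + z(FAR))
z(0.68) = 0.4677
z(0.35) = -0.3853
c = -0.5 * (0.4677 + -0.3853)
= -0.5 * 0.0824
= -0.04


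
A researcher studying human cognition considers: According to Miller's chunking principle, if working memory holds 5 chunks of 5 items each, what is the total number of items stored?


Total items = chunks * items_per_chunk
= 5 * 5
= 25


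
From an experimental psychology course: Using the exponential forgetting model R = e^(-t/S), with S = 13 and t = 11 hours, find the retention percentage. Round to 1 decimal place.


R = e^(-t/S)
-t/S = -11/13 = -0.846154
R = e^(-0.846154) = 0.429062
Percentage = 0.429062 * 100
= 42.9


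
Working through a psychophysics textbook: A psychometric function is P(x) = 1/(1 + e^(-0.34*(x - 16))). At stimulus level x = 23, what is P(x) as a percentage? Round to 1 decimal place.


P(x) = 1/(1 + e^(-0.34*(23 - 16)))
Exponent = -0.34 * 7 = -2.38
e^(-2.38) = 0.092551
P = 1/(1 + 0.092551) = 0.915289
Percentage = 91.5


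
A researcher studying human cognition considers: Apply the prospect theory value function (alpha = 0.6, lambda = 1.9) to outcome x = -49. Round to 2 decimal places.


Since x = -49 < 0, use v(x) = -lambda*(-x)^alpha
(-x) = 49
49^0.6 = 10.3304
v(-49) = -1.9 * 10.3304
= -19.63


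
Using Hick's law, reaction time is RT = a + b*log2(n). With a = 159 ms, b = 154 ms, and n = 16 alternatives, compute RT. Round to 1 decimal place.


RT = 159 + 154 * log2(16)
log2(16) = 4.0
RT = 159 + 154 * 4.0
= 159 + 616.0
= 775.0 ms


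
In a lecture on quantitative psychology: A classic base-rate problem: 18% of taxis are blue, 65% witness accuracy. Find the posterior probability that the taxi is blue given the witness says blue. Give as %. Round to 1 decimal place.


P(blue | says blue) = P(says blue | blue)*P(blue) / [P(says blue | blue)*P(blue) + P(says blue | not blue)*P(not blue)]
Numerator = 0.65 * 0.18 = 0.117
False identification = 0.35 * 0.82 = 0.287
P = 0.117 / (0.117 + 0.287)
= 0.117 / 0.404
As percentage = 29.0


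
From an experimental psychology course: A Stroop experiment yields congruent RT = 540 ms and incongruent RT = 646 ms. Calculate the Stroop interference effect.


Stroop effect = RT(incongruent) - RT(congruent)
= 646 - 540
= 106 ms


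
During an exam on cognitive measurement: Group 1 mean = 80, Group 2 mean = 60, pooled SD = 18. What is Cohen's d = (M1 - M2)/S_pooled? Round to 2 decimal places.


Cohen's d = (M1 - M2) / S_pooled
= (80 - 60) / 18
= 20 / 18
= 1.11


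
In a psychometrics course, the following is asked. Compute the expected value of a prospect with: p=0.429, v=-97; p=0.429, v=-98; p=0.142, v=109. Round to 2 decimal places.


EU = sum(p_i * v_i)
0.429 * -97 = -41.613
0.429 * -98 = -42.042
0.142 * 109 = 15.478
EU = -41.613 + -42.042 + 15.478
= -68.18


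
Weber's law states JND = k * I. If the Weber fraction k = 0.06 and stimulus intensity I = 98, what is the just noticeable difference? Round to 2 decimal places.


JND = k * I
JND = 0.06 * 98
= 5.88


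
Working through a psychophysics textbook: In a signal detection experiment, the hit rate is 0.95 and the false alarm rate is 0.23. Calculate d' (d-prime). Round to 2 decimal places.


d' = z(HR) - z(FAR)
z(0.95) = 1.6449
z(0.23) = -0.7388
d' = 1.6449 - -0.7388
= 2.38


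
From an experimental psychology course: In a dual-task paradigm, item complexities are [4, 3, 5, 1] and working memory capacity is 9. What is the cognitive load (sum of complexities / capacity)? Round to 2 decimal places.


Total complexity = 4 + 3 + 5 + 1 = 13
Load = total / capacity = 13 / 9
= 1.44


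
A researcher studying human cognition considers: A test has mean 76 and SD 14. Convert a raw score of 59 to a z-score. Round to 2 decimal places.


z = (X - mu) / sigma
= (59 - 76) / 14
= -17 / 14
= -1.21


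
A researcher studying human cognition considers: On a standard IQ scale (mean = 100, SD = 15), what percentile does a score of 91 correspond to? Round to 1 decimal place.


z = (IQ - mean) / SD
z = (91 - 100) / 15 = -0.6
Percentile = Phi(-0.6) * 100
Phi(-0.6) = 0.274253
= 27.4


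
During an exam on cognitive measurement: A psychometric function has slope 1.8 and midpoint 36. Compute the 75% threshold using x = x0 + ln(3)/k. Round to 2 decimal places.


At P = 0.75: 0.75 = 1/(1 + e^(-k*(x-x0)))
Solving: e^(-k*(x-x0)) = 1/3
x = x0 + ln(3)/k
ln(3) = 1.0986
x = 36 + 1.0986/1.8
= 36 + 0.6103
= 36.61


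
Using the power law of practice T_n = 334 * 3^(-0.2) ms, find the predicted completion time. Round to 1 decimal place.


T_n = 334 * 3^(-0.2)
3^(-0.2) = 0.802742
T_n = 334 * 0.802742
= 268.1 ms


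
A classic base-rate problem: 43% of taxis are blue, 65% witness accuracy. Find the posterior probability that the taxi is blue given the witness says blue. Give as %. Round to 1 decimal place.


P(blue | says blue) = P(says blue | blue)*P(blue) / [P(says blue | blue)*P(blue) + P(says blue | not blue)*P(not blue)]
Numerator = 0.65 * 0.43 = 0.2795
False identification = 0.35 * 0.57 = 0.1995
P = 0.2795 / (0.2795 + 0.1995)
= 0.2795 / 0.479
As percentage = 58.4


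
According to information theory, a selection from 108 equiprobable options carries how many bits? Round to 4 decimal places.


H = log2(n)
H = log2(108)
= 6.7549


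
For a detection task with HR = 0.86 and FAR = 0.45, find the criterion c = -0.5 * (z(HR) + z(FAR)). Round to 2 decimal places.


c = -0.5 * (z(HR) + z(FAR))
z(0.86) = 1.0803
z(0.45) = -0.1257
c = -0.5 * (1.0803 + -0.1257)
= -0.5 * 0.9546
= -0.48


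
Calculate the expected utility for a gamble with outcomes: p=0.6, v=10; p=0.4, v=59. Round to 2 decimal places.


EU = sum(p_i * v_i)
0.6 * 10 = 6.0
0.4 * 59 = 23.6
EU = 6.0 + 23.6
= 29.60


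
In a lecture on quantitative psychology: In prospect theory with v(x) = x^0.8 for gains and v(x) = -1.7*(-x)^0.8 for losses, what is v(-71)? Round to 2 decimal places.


Since x = -71 < 0, use v(x) = -lambda*(-x)^alpha
(-x) = 71
71^0.8 = 30.2696
v(-71) = -1.7 * 30.2696
= -51.46


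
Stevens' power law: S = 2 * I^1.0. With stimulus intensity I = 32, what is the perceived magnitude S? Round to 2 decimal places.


S = 2 * 32^1.0
32^1.0 = 32.0
S = 2 * 32.0
= 64.00


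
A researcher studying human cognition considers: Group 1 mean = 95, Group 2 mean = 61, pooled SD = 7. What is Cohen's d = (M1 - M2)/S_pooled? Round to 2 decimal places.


Cohen's d = (M1 - M2) / S_pooled
= (95 - 61) / 7
= 34 / 7
= 4.86


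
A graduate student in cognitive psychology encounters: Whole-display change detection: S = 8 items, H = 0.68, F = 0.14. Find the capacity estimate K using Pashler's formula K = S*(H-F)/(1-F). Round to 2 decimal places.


K = S * (H - F) / (1 - F)
H - F = 0.54
1 - F = 0.86
K = 8 * 0.54 / 0.86
= 5.02


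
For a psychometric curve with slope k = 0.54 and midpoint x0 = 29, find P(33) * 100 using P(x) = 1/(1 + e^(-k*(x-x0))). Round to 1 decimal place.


P(x) = 1/(1 + e^(-0.54*(33 - 29)))
Exponent = -0.54 * 4 = -2.16
e^(-2.16) = 0.115325
P = 1/(1 + 0.115325) = 0.8966
Percentage = 89.7


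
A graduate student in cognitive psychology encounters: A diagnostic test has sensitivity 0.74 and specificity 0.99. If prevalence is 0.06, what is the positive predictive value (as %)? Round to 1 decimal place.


PPV = (sens * prev) / (sens * prev + (1-spec) * (1-prev))
Numerator = 0.74 * 0.06 = 0.0444
P(positive and no disease) = (1 - spec) * (1 - prev) = (1 - 0.99) * (1 - 0.06) = 0.0094
Denominator = 0.0444 + 0.0094 = 0.0538
PPV = 0.0444 / 0.0538 = 0.825279
As percentage = 82.5


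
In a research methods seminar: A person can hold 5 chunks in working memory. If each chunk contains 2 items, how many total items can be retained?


Total items = chunks * items_per_chunk
= 5 * 2
= 10


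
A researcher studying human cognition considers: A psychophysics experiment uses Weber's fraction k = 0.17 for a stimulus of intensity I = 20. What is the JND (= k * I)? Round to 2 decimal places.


JND = k * I
JND = 0.17 * 20
= 3.40


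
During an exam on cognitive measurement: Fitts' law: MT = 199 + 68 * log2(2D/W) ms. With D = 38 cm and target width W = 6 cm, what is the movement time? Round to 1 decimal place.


MT = 199 + 68 * log2(2*38/6)
2D/W = 12.666667
log2(12.666667) = 3.663
MT = 199 + 68 * 3.663
= 448.1 ms


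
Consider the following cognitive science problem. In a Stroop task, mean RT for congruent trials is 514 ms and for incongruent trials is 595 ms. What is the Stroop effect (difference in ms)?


Stroop effect = RT(incongruent) - RT(congruent)
= 595 - 514
= 81 ms


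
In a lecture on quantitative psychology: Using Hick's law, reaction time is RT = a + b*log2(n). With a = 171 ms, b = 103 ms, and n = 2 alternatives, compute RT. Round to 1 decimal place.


RT = 171 + 103 * log2(2)
log2(2) = 1.0
RT = 171 + 103 * 1.0
= 171 + 103.0
= 274.0 ms


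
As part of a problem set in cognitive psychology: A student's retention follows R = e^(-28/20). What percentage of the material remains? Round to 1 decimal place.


R = e^(-t/S)
-t/S = -28/20 = -1.4
R = e^(-1.4) = 0.246597
Percentage = 0.246597 * 100
= 24.7


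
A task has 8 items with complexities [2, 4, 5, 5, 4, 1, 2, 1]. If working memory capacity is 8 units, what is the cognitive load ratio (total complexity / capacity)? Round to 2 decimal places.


Total complexity = 2 + 4 + 5 + 5 + 4 + 1 + 2 + 1 = 24
Load = total / capacity = 24 / 8
= 3.00


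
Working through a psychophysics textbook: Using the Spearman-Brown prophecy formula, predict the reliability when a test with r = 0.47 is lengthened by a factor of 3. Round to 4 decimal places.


r_new = n*r / (1 + (n-1)*r)
Numerator = 3 * 0.47 = 1.41
Denominator = 1 + 2 * 0.47 = 1.94
r_new = 1.41 / 1.94
= 0.7268


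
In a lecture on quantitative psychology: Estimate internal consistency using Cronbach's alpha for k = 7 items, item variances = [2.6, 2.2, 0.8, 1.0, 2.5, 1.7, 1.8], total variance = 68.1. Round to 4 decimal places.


alpha = (k/(k-1)) * (1 - sum(s_i^2)/s_total^2)
sum(item variances) = 12.6
k/(k-1) = 7/6 = 1.166667
1 - 12.6/68.1 = 1 - 0.185022 = 0.814978
alpha = 1.166667 * 0.814978
= 0.9508


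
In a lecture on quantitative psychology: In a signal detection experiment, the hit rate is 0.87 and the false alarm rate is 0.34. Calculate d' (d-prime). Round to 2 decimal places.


d' = z(HR) - z(FAR)
z(0.87) = 1.1264
z(0.34) = -0.4125
d' = 1.1264 - -0.4125
= 1.54


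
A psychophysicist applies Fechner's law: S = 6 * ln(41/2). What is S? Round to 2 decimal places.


S = 6 * ln(41/2)
I/I0 = 20.5
ln(20.5) = 3.0204
S = 6 * 3.0204
= 18.12


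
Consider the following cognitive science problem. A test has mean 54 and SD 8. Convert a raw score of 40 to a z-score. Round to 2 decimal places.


z = (X - mu) / sigma
= (40 - 54) / 8
= -14 / 8
= -1.75


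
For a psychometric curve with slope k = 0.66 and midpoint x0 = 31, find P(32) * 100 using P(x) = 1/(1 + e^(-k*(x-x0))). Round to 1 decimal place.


P(x) = 1/(1 + e^(-0.66*(32 - 31)))
Exponent = -0.66 * 1 = -0.66
e^(-0.66) = 0.516851
P = 1/(1 + 0.516851) = 0.659261
Percentage = 65.9


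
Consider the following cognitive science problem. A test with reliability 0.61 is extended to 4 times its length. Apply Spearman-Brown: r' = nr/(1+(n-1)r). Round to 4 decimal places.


r_new = n*r / (1 + (n-1)*r)
Numerator = 4 * 0.61 = 2.44
Denominator = 1 + 3 * 0.61 = 2.83
r_new = 2.44 / 2.83
= 0.8622


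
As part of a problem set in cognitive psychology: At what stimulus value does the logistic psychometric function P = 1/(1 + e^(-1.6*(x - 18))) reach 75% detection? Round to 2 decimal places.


At P = 0.75: 0.75 = 1/(1 + e^(-k*(x-x0)))
Solving: e^(-k*(x-x0)) = 1/3
x = x0 + ln(3)/k
ln(3) = 1.0986
x = 18 + 1.0986/1.6
= 18 + 0.6866
= 18.69


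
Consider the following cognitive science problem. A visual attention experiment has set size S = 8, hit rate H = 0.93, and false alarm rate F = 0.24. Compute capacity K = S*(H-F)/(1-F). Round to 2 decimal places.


K = S * (H - F) / (1 - F)
H - F = 0.69
1 - F = 0.76
K = 8 * 0.69 / 0.76
= 7.26


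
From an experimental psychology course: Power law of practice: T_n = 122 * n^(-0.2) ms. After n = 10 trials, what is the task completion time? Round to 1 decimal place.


T_n = 122 * 10^(-0.2)
10^(-0.2) = 0.630957
T_n = 122 * 0.630957
= 77.0 ms


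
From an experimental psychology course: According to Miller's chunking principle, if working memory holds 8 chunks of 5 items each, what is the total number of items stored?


Total items = chunks * items_per_chunk
= 8 * 5
= 40


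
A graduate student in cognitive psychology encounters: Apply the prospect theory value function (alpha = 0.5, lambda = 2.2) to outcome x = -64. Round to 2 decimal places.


Since x = -64 < 0, use v(x) = -lambda*(-x)^alpha
(-x) = 64
64^0.5 = 8.0
v(-64) = -2.2 * 8.0
= -17.60


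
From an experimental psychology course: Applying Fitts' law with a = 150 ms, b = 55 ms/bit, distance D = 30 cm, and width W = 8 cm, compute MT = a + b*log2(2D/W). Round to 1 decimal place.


MT = 150 + 55 * log2(2*30/8)
2D/W = 7.5
log2(7.5) = 2.9069
MT = 150 + 55 * 2.9069
= 309.9 ms


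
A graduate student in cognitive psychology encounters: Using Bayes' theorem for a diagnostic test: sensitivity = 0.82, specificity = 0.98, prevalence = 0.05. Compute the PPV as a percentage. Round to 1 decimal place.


PPV = (sens * prev) / (sens * prev + (1-spec) * (1-prev))
Numerator = 0.82 * 0.05 = 0.041
P(positive and no disease) = (1 - spec) * (1 - prev) = (1 - 0.98) * (1 - 0.05) = 0.019
Denominator = 0.041 + 0.019 = 0.06
PPV = 0.041 / 0.06 = 0.683333
As percentage = 68.3


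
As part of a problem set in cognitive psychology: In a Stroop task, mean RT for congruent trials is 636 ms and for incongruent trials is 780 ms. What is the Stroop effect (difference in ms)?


Stroop effect = RT(incongruent) - RT(congruent)
= 780 - 636
= 144 ms


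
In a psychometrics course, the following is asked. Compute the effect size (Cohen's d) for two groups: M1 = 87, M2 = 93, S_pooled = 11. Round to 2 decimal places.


Cohen's d = (M1 - M2) / S_pooled
= (87 - 93) / 11
= -6 / 11
= -0.55


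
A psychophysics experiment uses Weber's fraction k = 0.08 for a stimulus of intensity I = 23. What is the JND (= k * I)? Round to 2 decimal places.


JND = k * I
JND = 0.08 * 23
= 1.84


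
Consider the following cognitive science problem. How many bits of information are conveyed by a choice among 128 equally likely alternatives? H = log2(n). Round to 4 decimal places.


H = log2(n)
H = log2(128)
= 7.0000


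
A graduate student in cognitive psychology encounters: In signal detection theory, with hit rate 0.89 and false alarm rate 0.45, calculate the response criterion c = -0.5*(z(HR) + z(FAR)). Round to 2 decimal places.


c = -0.5 * (z(HR) + z(FAR))
z(0.89) = 1.2265
z(0.45) = -0.1257
c = -0.5 * (1.2265 + -0.1257)
= -0.5 * 1.1008
= -0.55


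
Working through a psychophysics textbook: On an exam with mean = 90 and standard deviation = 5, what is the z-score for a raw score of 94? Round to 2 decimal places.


z = (X - mu) / sigma
= (94 - 90) / 5
= 4 / 5
= 0.80


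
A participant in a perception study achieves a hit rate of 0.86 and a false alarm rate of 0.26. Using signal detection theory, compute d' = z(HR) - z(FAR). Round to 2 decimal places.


d' = z(HR) - z(FAR)
z(0.86) = 1.0803
z(0.26) = -0.6433
d' = 1.0803 - -0.6433
= 1.72


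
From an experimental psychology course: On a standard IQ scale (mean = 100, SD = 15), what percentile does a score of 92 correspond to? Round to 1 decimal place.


z = (IQ - mean) / SD
z = (92 - 100) / 15 = -0.5333
Percentile = Phi(-0.5333) * 100
Phi(-0.5333) = 0.296913
= 29.7


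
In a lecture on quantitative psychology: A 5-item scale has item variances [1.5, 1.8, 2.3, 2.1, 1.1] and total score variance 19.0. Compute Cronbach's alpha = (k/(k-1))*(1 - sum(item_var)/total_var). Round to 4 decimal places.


alpha = (k/(k-1)) * (1 - sum(s_i^2)/s_total^2)
sum(item variances) = 8.8
k/(k-1) = 5/4 = 1.25
1 - 8.8/19.0 = 1 - 0.463158 = 0.536842
alpha = 1.25 * 0.536842
= 0.6711


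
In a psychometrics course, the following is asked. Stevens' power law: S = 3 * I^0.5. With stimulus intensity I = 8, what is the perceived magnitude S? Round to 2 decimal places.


S = 3 * 8^0.5
8^0.5 = 2.8284
S = 3 * 2.8284
= 8.49


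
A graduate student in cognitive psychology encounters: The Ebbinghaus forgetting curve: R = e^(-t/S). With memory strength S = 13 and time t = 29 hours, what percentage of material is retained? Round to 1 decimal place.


R = e^(-t/S)
-t/S = -29/13 = -2.230769
R = e^(-2.230769) = 0.107446
Percentage = 0.107446 * 100
= 10.7


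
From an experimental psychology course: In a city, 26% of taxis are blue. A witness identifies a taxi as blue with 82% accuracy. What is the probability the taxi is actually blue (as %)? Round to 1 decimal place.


P(blue | says blue) = P(says blue | blue)*P(blue) / [P(says blue | blue)*P(blue) + P(says blue | not blue)*P(not blue)]
Numerator = 0.82 * 0.26 = 0.2132
False identification = 0.18 * 0.74 = 0.1332
P = 0.2132 / (0.2132 + 0.1332)
= 0.2132 / 0.3464
As percentage = 61.5


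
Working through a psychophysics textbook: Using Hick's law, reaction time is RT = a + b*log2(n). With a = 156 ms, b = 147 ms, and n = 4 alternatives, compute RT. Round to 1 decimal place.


RT = 156 + 147 * log2(4)
log2(4) = 2.0
RT = 156 + 147 * 2.0
= 156 + 294.0
= 450.0 ms


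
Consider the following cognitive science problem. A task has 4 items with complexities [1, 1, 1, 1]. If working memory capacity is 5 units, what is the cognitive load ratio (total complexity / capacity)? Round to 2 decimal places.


Total complexity = 1 + 1 + 1 + 1 = 4
Load = total / capacity = 4 / 5
= 0.80


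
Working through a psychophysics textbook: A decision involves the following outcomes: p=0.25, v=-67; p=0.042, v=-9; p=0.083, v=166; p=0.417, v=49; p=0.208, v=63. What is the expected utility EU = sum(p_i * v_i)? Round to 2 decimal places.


EU = sum(p_i * v_i)
0.25 * -67 = -16.75
0.042 * -9 = -0.378
0.083 * 166 = 13.778
0.417 * 49 = 20.433
0.208 * 63 = 13.104
EU = -16.75 + -0.378 + 13.778 + 20.433 + 13.104
= 30.19


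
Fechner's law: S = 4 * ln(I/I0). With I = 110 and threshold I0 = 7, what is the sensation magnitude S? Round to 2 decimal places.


S = 4 * ln(110/7)
I/I0 = 15.714286
ln(15.714286) = 2.7546
S = 4 * 2.7546
= 11.02


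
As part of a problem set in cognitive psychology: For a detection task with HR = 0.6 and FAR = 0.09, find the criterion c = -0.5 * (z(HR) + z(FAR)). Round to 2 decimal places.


c = -0.5 * (z(HR) + z(FAR))
z(0.6) = 0.2533
z(0.09) = -1.3408
c = -0.5 * (0.2533 + -1.3408)
= -0.5 * -1.0875
= 0.54


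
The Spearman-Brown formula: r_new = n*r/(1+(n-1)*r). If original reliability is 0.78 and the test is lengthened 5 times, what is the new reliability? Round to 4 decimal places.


r_new = n*r / (1 + (n-1)*r)
Numerator = 5 * 0.78 = 3.9
Denominator = 1 + 4 * 0.78 = 4.12
r_new = 3.9 / 4.12
= 0.9466


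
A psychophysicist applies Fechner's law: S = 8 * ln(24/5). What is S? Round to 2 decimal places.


S = 8 * ln(24/5)
I/I0 = 4.8
ln(4.8) = 1.5686
S = 8 * 1.5686
= 12.55


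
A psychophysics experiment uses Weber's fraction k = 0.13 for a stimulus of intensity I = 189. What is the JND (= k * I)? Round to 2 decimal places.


JND = k * I
JND = 0.13 * 189
= 24.57


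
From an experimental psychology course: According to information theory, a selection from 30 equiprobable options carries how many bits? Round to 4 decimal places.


H = log2(n)
H = log2(30)
= 4.9069


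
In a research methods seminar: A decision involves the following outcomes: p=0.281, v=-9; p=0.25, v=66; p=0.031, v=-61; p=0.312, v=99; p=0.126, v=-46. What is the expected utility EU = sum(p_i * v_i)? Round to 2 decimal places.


EU = sum(p_i * v_i)
0.281 * -9 = -2.529
0.25 * 66 = 16.5
0.031 * -61 = -1.891
0.312 * 99 = 30.888
0.126 * -46 = -5.796
EU = -2.529 + 16.5 + -1.891 + 30.888 + -5.796
= 37.17


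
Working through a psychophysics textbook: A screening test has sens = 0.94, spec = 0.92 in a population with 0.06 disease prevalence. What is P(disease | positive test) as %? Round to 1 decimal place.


PPV = (sens * prev) / (sens * prev + (1-spec) * (1-prev))
Numerator = 0.94 * 0.06 = 0.0564
P(positive and no disease) = (1 - spec) * (1 - prev) = (1 - 0.92) * (1 - 0.06) = 0.0752
Denominator = 0.0564 + 0.0752 = 0.1316
PPV = 0.0564 / 0.1316 = 0.428571
As percentage = 42.9


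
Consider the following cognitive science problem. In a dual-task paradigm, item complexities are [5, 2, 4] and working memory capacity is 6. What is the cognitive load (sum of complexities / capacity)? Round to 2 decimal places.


Total complexity = 5 + 2 + 4 = 11
Load = total / capacity = 11 / 6
= 1.83


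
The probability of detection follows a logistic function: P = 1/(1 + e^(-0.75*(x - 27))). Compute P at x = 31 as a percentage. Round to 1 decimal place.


P(x) = 1/(1 + e^(-0.75*(31 - 27)))
Exponent = -0.75 * 4 = -3.0
e^(-3.0) = 0.049787
P = 1/(1 + 0.049787) = 0.952574
Percentage = 95.3


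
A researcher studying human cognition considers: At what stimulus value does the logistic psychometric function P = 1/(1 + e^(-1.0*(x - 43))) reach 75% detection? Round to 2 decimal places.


At P = 0.75: 0.75 = 1/(1 + e^(-k*(x-x0)))
Solving: e^(-k*(x-x0)) = 1/3
x = x0 + ln(3)/k
ln(3) = 1.0986
x = 43 + 1.0986/1.0
= 43 + 1.0986
= 44.10


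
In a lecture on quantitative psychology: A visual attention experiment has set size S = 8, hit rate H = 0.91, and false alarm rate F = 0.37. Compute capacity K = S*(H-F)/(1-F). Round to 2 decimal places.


K = S * (H - F) / (1 - F)
H - F = 0.54
1 - F = 0.63
K = 8 * 0.54 / 0.63
= 6.86


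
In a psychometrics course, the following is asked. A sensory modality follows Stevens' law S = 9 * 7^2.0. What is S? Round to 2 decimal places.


S = 9 * 7^2.0
7^2.0 = 49.0
S = 9 * 49.0
= 441.00


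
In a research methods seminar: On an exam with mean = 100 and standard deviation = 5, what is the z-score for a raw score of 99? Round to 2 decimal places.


z = (X - mu) / sigma
= (99 - 100) / 5
= -1 / 5
= -0.20


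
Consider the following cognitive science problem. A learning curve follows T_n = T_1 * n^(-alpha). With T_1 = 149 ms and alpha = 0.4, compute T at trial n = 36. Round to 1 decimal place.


T_n = 149 * 36^(-0.4)
36^(-0.4) = 0.238495
T_n = 149 * 0.238495
= 35.5 ms


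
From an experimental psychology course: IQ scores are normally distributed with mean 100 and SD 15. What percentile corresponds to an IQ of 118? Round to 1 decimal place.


z = (IQ - mean) / SD
z = (118 - 100) / 15 = 1.2
Percentile = Phi(1.2) * 100
Phi(1.2) = 0.88493
= 88.5


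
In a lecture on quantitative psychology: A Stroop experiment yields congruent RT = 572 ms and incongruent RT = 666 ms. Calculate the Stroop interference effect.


Stroop effect = RT(incongruent) - RT(congruent)
= 666 - 572
= 94 ms


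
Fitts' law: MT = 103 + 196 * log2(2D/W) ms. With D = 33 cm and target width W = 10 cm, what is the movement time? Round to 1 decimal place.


MT = 103 + 196 * log2(2*33/10)
2D/W = 6.6
log2(6.6) = 2.7225
MT = 103 + 196 * 2.7225
= 636.6 ms


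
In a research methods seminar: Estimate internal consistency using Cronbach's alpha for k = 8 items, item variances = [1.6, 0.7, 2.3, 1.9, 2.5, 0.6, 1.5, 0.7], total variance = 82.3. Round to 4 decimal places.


alpha = (k/(k-1)) * (1 - sum(s_i^2)/s_total^2)
sum(item variances) = 11.8
k/(k-1) = 8/7 = 1.142857
1 - 11.8/82.3 = 1 - 0.143378 = 0.856622
alpha = 1.142857 * 0.856622
= 0.9790


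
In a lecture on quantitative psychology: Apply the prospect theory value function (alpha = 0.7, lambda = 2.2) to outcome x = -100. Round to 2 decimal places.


Since x = -100 < 0, use v(x) = -lambda*(-x)^alpha
(-x) = 100
100^0.7 = 25.1189
v(-100) = -2.2 * 25.1189
= -55.26


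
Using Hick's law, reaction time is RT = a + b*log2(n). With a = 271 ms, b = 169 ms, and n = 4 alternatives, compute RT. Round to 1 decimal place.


RT = 271 + 169 * log2(4)
log2(4) = 2.0
RT = 271 + 169 * 2.0
= 271 + 338.0
= 609.0 ms


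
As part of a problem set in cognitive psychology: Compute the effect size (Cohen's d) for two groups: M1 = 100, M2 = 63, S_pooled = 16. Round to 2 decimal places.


Cohen's d = (M1 - M2) / S_pooled
= (100 - 63) / 16
= 37 / 16
= 2.31


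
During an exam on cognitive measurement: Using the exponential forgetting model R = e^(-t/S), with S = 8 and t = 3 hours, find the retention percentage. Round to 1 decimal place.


R = e^(-t/S)
-t/S = -3/8 = -0.375
R = e^(-0.375) = 0.687289
Percentage = 0.687289 * 100
= 68.7


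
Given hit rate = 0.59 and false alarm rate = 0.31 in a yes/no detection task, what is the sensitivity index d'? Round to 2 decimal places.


d' = z(HR) - z(FAR)
z(0.59) = 0.2275
z(0.31) = -0.4959
d' = 0.2275 - -0.4959
= 0.72


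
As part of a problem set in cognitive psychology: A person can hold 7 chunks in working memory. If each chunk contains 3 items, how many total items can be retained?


Total items = chunks * items_per_chunk
= 7 * 3
= 21


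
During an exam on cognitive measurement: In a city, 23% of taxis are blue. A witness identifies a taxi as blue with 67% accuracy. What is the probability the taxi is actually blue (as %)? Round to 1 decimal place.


P(blue | says blue) = P(says blue | blue)*P(blue) / [P(says blue | blue)*P(blue) + P(says blue | not blue)*P(not blue)]
Numerator = 0.67 * 0.23 = 0.1541
False identification = 0.33 * 0.77 = 0.2541
P = 0.1541 / (0.1541 + 0.2541)
= 0.1541 / 0.4082
As percentage = 37.8


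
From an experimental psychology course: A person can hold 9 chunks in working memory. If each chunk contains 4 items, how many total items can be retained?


Total items = chunks * items_per_chunk
= 9 * 4
= 36


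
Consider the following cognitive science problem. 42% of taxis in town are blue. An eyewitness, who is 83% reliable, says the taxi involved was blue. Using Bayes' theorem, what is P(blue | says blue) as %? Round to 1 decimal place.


P(blue | says blue) = P(says blue | blue)*P(blue) / [P(says blue | blue)*P(blue) + P(says blue | not blue)*P(not blue)]
Numerator = 0.83 * 0.42 = 0.3486
False identification = 0.17 * 0.58 = 0.0986
P = 0.3486 / (0.3486 + 0.0986)
= 0.3486 / 0.4472
As percentage = 78.0


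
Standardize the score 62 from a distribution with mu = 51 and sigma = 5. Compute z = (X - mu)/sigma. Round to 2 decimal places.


z = (X - mu) / sigma
= (62 - 51) / 5
= 11 / 5
= 2.20


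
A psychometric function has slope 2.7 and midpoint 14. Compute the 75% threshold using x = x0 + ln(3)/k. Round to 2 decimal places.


At P = 0.75: 0.75 = 1/(1 + e^(-k*(x-x0)))
Solving: e^(-k*(x-x0)) = 1/3
x = x0 + ln(3)/k
ln(3) = 1.0986
x = 14 + 1.0986/2.7
= 14 + 0.4069
= 14.41


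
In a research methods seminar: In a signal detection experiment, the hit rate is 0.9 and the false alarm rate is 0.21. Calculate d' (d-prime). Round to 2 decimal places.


d' = z(HR) - z(FAR)
z(0.9) = 1.2816
z(0.21) = -0.8064
d' = 1.2816 - -0.8064
= 2.09


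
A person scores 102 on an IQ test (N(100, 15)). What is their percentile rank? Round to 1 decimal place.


z = (IQ - mean) / SD
z = (102 - 100) / 15 = 0.1333
Percentile = Phi(0.1333) * 100
Phi(0.1333) = 0.553022
= 55.3


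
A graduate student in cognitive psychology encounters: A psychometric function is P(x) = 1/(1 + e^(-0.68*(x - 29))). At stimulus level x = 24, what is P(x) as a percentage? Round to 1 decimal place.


P(x) = 1/(1 + e^(-0.68*(24 - 29)))
Exponent = -0.68 * -5 = 3.4
e^(3.4) = 29.9641
P = 1/(1 + 29.9641) = 0.032295
Percentage = 3.2


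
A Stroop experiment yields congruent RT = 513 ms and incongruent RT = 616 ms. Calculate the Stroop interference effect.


Stroop effect = RT(incongruent) - RT(congruent)
= 616 - 513
= 103 ms


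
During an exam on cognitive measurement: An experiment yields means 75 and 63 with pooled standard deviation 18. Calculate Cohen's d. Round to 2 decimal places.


Cohen's d = (M1 - M2) / S_pooled
= (75 - 63) / 18
= 12 / 18
= 0.67


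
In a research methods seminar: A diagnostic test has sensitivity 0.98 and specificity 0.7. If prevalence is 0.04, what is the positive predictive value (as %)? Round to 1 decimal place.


PPV = (sens * prev) / (sens * prev + (1-spec) * (1-prev))
Numerator = 0.98 * 0.04 = 0.0392
P(positive and no disease) = (1 - spec) * (1 - prev) = (1 - 0.7) * (1 - 0.04) = 0.288
Denominator = 0.0392 + 0.288 = 0.3272
PPV = 0.0392 / 0.3272 = 0.119804
As percentage = 12.0


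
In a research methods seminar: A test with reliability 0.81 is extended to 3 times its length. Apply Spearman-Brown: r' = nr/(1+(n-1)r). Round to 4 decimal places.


r_new = n*r / (1 + (n-1)*r)
Numerator = 3 * 0.81 = 2.43
Denominator = 1 + 2 * 0.81 = 2.62
r_new = 2.43 / 2.62
= 0.9275


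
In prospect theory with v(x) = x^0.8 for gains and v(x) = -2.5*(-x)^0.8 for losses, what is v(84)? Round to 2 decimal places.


Since x = 84 >= 0, use v(x) = x^0.8
84^0.8 = 34.6277
v(84) = 34.63


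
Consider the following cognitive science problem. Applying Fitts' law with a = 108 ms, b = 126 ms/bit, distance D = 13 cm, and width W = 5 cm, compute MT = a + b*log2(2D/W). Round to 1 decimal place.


MT = 108 + 126 * log2(2*13/5)
2D/W = 5.2
log2(5.2) = 2.3785
MT = 108 + 126 * 2.3785
= 407.7 ms


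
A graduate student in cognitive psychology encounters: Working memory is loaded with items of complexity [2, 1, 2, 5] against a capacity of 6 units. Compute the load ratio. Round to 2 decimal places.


Total complexity = 2 + 1 + 2 + 5 = 10
Load = total / capacity = 10 / 6
= 1.67


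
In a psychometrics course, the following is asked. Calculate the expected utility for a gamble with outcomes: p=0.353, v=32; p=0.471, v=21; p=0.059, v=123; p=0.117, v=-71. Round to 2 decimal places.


EU = sum(p_i * v_i)
0.353 * 32 = 11.296
0.471 * 21 = 9.891
0.059 * 123 = 7.257
0.117 * -71 = -8.307
EU = 11.296 + 9.891 + 7.257 + -8.307
= 20.14


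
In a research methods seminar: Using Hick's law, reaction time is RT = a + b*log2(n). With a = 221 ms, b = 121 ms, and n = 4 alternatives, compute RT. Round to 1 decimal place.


RT = 221 + 121 * log2(4)
log2(4) = 2.0
RT = 221 + 121 * 2.0
= 221 + 242.0
= 463.0 ms


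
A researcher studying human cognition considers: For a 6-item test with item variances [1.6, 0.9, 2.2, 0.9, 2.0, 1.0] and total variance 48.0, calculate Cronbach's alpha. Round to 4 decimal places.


alpha = (k/(k-1)) * (1 - sum(s_i^2)/s_total^2)
sum(item variances) = 8.6
k/(k-1) = 6/5 = 1.2
1 - 8.6/48.0 = 1 - 0.179167 = 0.820833
alpha = 1.2 * 0.820833
= 0.9850


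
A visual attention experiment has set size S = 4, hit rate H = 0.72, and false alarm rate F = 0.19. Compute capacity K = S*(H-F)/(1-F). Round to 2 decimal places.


K = S * (H - F) / (1 - F)
H - F = 0.53
1 - F = 0.81
K = 4 * 0.53 / 0.81
= 2.62


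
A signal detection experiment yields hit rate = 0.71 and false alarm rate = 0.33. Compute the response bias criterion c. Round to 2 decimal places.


c = -0.5 * (z(HR) + z(FAR))
z(0.71) = 0.5534
z(0.33) = -0.4399
c = -0.5 * (0.5534 + -0.4399)
= -0.5 * 0.1135
= -0.06


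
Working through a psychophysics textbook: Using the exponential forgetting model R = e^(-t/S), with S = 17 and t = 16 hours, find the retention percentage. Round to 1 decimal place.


R = e^(-t/S)
-t/S = -16/17 = -0.941176
R = e^(-0.941176) = 0.390169
Percentage = 0.390169 * 100
= 39.0


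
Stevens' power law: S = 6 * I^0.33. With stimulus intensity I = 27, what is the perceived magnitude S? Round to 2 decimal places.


S = 6 * 27^0.33
27^0.33 = 2.9672
S = 6 * 2.9672
= 17.80


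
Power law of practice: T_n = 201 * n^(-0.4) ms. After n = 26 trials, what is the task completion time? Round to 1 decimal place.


T_n = 201 * 26^(-0.4)
26^(-0.4) = 0.271651
T_n = 201 * 0.271651
= 54.6 ms


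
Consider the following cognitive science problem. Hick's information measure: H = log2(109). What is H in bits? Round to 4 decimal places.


H = log2(n)
H = log2(109)
= 6.7682


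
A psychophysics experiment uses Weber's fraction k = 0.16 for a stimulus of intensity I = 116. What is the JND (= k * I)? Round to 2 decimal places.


JND = k * I
JND = 0.16 * 116
= 18.56


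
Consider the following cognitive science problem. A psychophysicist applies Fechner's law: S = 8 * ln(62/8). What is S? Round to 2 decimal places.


S = 8 * ln(62/8)
I/I0 = 7.75
ln(7.75) = 2.0477
S = 8 * 2.0477
= 16.38


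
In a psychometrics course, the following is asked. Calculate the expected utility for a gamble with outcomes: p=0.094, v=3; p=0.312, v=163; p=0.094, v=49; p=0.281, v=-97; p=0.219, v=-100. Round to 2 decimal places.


EU = sum(p_i * v_i)
0.094 * 3 = 0.282
0.312 * 163 = 50.856
0.094 * 49 = 4.606
0.281 * -97 = -27.257
0.219 * -100 = -21.9
EU = 0.282 + 50.856 + 4.606 + -27.257 + -21.9
= 6.59
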